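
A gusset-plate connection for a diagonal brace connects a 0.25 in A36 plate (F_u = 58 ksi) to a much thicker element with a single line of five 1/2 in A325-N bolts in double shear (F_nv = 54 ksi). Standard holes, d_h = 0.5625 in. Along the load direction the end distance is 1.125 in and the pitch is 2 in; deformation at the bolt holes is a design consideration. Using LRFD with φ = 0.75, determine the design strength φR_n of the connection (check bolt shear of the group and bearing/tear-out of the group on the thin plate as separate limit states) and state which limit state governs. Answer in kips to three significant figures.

Bolt shear: A_b = π·0.5²/4 = 0.1963 in²; R_n = 54 × 0.1963 × 5 × 2 = 106 kips → 0.75 × 106 = 79.5 kips.
Bearing (1.2 l_c t F_u ≤ 2.4 d t F_u): upper limit = 2.4·0.5·0.25·58 = 17.4 kips.
  Edge l_c = 1.125 − 0.5625/2 = 0.8438 → r_n = 14.68 kips; interior l_c = 2 − 0.5625 = 1.438 → r_n = 17.4 kips.
  R_n,bearing = 1·14.68 + 4·17.4 = 84.28 kips → 0.75 × 84.28 = 63.2 kips.
Bearing governs: 63.2 kips.

63.2 kips (bearing governs)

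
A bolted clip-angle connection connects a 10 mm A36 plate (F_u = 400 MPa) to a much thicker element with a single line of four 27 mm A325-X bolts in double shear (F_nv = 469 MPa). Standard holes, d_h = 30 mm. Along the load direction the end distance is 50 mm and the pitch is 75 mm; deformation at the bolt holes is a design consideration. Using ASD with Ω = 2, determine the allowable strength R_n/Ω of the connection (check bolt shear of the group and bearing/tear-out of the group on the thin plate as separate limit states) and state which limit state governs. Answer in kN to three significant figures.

408 kN (bearing governs)

Bolt shear: A_b = π·27²/4 = 572.6 mm²; R_n = 469 × 572.6 × 4 × 2 / 1000 = 2148 kN → 2148 / 2 = 1070 kN.
Bearing (1.2 l_c t F_u ≤ 2.4 d t F_u): upper limit = 2.4·27·10·400 / 1000 = 259.2 kN.
  Edge l_c = 50 − 30/2 = 35 → r_n = 168 kN; interior l_c = 75 − 30 = 45 → r_n = 216 kN.
  R_n,bearing = 1·168 + 3·216 = 816 kN → 816 / 2 = 408 kN.
Bearing governs: 408 kN.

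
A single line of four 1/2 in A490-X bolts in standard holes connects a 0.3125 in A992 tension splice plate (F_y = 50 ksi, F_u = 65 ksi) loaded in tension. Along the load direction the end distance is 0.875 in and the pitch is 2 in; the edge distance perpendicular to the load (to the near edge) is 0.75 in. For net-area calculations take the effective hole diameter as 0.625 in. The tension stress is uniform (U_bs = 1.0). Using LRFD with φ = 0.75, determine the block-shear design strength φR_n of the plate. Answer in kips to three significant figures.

Shear plane L_v = 0.875 + 3·2 = 6.875 in; A_gv = 6.875 × 0.3125 = 2.148 in².
A_nv = (6.875 − 3.5·0.625) × 0.3125 = 1.465 in².
A_nt = (0.75 − 0.5·0.625) × 0.3125 = 0.1367 in².
0.6 F_u A_nv = 57.13 kips; 0.6 F_y A_gv = 64.45 kips → shear rupture governs the shear term.
R_n = 57.13 + 1.0 × 65 × 0.1367 = 66.02 kips.
Design strength φR_n = 0.75 × 66.02 = 49.5 kips.

49.5 kips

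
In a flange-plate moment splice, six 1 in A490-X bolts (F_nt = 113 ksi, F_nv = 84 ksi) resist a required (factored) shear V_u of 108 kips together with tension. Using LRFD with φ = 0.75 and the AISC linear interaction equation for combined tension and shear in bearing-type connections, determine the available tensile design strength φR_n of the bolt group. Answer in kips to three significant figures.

374 kips

A_b = π·1²/4 = 0.7854 in²; f_rv = 108 / (6 × 0.7854) = 22.92 ksi.
F'_nt = 1.3 F_nt − (F_nt / φF_nv) f_rv = 1.3·113 − (113/(0.75·84))·22.92 = 105.8 ksi, capped at F_nt → F'_nt = 105.8 ksi.
R_n = F'_nt · A_b · n = 105.8 × 0.7854 × 6 = 498.5 kips.
Design strength φR_n = 0.75 × 498.5 = 374 kips.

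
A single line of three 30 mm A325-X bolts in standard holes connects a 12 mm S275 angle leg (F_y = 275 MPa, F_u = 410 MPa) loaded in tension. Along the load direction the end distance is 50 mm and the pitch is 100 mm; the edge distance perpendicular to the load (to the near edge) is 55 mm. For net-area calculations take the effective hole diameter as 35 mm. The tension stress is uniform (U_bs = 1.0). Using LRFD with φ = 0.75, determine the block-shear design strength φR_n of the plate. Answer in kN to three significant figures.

Shear plane L_v = 50 + 2·100 = 250 mm; A_gv = 250 × 12 = 3000 mm².
A_nv = (250 − 2.5·35) × 12 = 1950 mm².
A_nt = (55 − 0.5·35) × 12 = 450 mm².
0.6 F_u A_nv = 479.7 kN; 0.6 F_y A_gv = 495 kN → shear rupture governs the shear term.
R_n = 479.7 + 1.0 × 410 × 450 / 1000 = 664.2 kN.
Design strength φR_n = 0.75 × 664.2 = 498 kN.

498 kN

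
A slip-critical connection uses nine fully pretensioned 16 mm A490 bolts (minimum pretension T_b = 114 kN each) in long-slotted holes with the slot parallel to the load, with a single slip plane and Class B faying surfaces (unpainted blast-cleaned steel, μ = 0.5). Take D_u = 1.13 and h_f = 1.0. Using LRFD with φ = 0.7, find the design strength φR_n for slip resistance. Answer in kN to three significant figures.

R_n = μ · D_u · h_f · T_b · n_s · n_b = 0.5 × 1.13 × 1.0 × 114 × 1 × 9 = 579.7 kN.
Design strength φR_n = 0.7 × 579.7 = 406 kN.

406 kN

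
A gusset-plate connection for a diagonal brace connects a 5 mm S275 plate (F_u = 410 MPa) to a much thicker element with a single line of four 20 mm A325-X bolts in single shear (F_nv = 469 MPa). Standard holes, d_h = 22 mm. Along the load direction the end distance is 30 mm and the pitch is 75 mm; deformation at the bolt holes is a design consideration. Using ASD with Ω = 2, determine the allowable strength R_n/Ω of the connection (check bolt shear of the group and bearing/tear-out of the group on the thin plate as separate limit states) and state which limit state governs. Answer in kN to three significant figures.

Bolt shear: A_b = π·20²/4 = 314.2 mm²; R_n = 469 × 314.2 × 4 × 1 / 1000 = 589.4 kN → 589.4 / 2 = 295 kN.
Bearing (1.2 l_c t F_u ≤ 2.4 d t F_u): upper limit = 2.4·20·5·410 / 1000 = 98.4 kN.
  Edge l_c = 30 − 22/2 = 19 → r_n = 46.74 kN; interior l_c = 75 − 22 = 53 → r_n = 98.4 kN.
  R_n,bearing = 1·46.74 + 3·98.4 = 341.9 kN → 341.9 / 2 = 171 kN.
Bearing governs: 171 kN.

171 kN (bearing governs)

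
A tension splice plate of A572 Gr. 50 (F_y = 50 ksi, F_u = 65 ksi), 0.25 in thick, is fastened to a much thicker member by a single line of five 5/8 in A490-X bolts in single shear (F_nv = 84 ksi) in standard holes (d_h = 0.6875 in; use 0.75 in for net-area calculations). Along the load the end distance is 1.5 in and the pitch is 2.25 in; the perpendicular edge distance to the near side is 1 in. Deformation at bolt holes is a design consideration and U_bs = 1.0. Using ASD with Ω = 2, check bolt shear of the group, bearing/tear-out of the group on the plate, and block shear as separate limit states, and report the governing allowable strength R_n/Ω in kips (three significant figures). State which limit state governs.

Bolt shear: A_b = π·0.625²/4 = 0.3068 in²; R_n = 84 × 0.3068 × 5 × 1 = 128.9 kips → 128.9 / 2 = 64.4 kips.
Bearing: edge l_c = 1.156, r_n = 22.55 kips; interior l_c = 1.562, r_n = 24.38 kips; R_n = 22.55 + 4·24.38 = 120 kips → 60 kips.
Block shear: A_gv = 2.625, A_nv = 1.781, A_nt = 0.1562 in²; R_n = min(0.6F_uA_nv, 0.6F_yA_gv) + U_bs·F_u·A_nt = 79.62 kips → 39.8 kips.
Block shear governs: 39.8 kips.

39.8 kips (block shear governs)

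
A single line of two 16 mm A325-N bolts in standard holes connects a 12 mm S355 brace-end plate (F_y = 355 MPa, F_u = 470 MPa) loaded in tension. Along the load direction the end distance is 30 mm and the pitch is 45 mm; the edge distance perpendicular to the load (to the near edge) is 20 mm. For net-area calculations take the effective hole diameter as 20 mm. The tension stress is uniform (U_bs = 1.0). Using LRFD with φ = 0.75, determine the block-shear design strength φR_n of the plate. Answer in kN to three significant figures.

157 kN

Shear plane L_v = 30 + 1·45 = 75 mm; A_gv = 75 × 12 = 900 mm².
A_nv = (75 − 1.5·20) × 12 = 540 mm².
A_nt = (20 − 0.5·20) × 12 = 120 mm².
0.6 F_u A_nv = 152.3 kN; 0.6 F_y A_gv = 191.7 kN → shear rupture governs the shear term.
R_n = 152.3 + 1.0 × 470 × 120 / 1000 = 208.7 kN.
Design strength φR_n = 0.75 × 208.7 = 157 kN.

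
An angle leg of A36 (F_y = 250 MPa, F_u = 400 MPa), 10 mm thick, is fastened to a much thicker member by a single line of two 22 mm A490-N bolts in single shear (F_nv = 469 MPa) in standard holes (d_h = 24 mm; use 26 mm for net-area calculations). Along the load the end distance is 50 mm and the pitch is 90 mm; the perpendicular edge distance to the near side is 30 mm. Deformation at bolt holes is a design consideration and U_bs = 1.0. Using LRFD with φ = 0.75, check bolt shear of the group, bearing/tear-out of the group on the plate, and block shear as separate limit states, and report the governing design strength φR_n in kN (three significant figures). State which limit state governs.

Bolt shear: A_b = π·22²/4 = 380.1 mm²; R_n = 469 × 380.1 × 2 × 1 / 1000 = 356.6 kN → 0.75 × 356.6 = 267 kN.
Bearing: edge l_c = 38, r_n = 182.4 kN; interior l_c = 66, r_n = 211.2 kN; R_n = 182.4 + 1·211.2 = 393.6 kN → 295 kN.
Block shear: A_gv = 1400, A_nv = 1010, A_nt = 170 mm²; R_n = min(0.6F_uA_nv, 0.6F_yA_gv) + U_bs·F_u·A_nt = 278 kN → 208 kN.
Block shear governs: 208 kN.

208 kN (block shear governs)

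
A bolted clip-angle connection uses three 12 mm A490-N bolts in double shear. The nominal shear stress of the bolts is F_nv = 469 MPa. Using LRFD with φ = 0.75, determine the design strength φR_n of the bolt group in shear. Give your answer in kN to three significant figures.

239 kN

A_b = π × 12² / 4 = 113.1 mm².
R_n = F_nv · A_b · n · n_s = 469 × 113.1 × 3 × 2 / 1000 = 318.3 kN.
Design strength φR_n = 0.75 × 318.3 = 239 kN.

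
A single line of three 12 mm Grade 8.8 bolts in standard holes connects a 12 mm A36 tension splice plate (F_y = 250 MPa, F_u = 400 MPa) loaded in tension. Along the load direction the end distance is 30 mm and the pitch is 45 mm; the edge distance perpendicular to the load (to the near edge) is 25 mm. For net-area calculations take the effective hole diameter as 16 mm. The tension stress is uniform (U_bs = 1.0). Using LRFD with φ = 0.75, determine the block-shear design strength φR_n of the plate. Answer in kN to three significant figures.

Shear plane L_v = 30 + 2·45 = 120 mm; A_gv = 120 × 12 = 1440 mm².
A_nv = (120 − 2.5·16) × 12 = 960 mm².
A_nt = (25 − 0.5·16) × 12 = 204 mm².
0.6 F_u A_nv = 230.4 kN; 0.6 F_y A_gv = 216 kN → shear yielding governs the shear term.
R_n = 216 + 1.0 × 400 × 204 / 1000 = 297.6 kN.
Design strength φR_n = 0.75 × 297.6 = 223 kN.

223 kN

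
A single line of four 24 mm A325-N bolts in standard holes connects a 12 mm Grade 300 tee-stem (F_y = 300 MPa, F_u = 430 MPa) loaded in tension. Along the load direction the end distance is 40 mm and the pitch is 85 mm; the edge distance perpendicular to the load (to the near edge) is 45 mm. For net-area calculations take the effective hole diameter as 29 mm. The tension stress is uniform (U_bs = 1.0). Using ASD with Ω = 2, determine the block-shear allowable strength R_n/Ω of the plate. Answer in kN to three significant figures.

Shear plane L_v = 40 + 3·85 = 295 mm; A_gv = 295 × 12 = 3540 mm².
A_nv = (295 − 3.5·29) × 12 = 2322 mm².
A_nt = (45 − 0.5·29) × 12 = 366 mm².
0.6 F_u A_nv = 599.1 kN; 0.6 F_y A_gv = 637.2 kN → shear rupture governs the shear term.
R_n = 599.1 + 1.0 × 430 × 366 / 1000 = 756.5 kN.
Allowable strength R_n/Ω = 756.5 / 2 = 378 kN.

378 kN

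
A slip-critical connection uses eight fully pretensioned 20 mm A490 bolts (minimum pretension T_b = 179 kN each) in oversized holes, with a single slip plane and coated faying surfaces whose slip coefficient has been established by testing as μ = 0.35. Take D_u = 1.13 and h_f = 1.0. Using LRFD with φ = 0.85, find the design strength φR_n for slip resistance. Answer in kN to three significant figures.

R_n = μ · D_u · h_f · T_b · n_s · n_b = 0.35 × 1.13 × 1.0 × 179 × 1 × 8 = 566.4 kN.
Design strength φR_n = 0.85 × 566.4 = 481 kN.

481 kN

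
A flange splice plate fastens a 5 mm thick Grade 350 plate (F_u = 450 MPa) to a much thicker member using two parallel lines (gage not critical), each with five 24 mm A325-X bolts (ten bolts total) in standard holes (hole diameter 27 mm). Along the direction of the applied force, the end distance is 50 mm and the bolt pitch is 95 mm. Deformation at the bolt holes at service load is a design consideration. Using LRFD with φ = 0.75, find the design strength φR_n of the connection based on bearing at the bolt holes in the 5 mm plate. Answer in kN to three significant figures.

Per bolt r_n = 1.2 l_c t F_u ≤ 2.4 d t F_u; upper limit = 2.4 × 24 × 5 × 450 / 1000 = 129.6 kN.
Edge bolt: l_c = 50 − 27/2 = 36.5 mm → 1.2 × 36.5 × 5 × 450 / 1000 = 98.55 → r_n = 98.55 kN.
Interior bolts: l_c = 95 − 27 = 68 mm → 1.2 × 68 × 5 × 450 / 1000 = 183.6 → r_n = 129.6 kN.
R_n = 2 × 98.55 + 8 × 129.6 = 1234 kN.
Design strength φR_n = 0.75 × 1234 = 925 kN.

925 kN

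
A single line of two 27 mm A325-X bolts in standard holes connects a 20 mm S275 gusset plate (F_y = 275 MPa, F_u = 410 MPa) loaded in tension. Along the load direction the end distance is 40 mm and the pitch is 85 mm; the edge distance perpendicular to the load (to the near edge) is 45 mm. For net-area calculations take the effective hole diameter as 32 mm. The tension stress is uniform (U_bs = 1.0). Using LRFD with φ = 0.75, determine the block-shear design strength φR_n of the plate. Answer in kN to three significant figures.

462 kN

Shear plane L_v = 40 + 1·85 = 125 mm; A_gv = 125 × 20 = 2500 mm².
A_nv = (125 − 1.5·32) × 20 = 1540 mm².
A_nt = (45 − 0.5·32) × 20 = 580 mm².
0.6 F_u A_nv = 378.8 kN; 0.6 F_y A_gv = 412.5 kN → shear rupture governs the shear term.
R_n = 378.8 + 1.0 × 410 × 580 / 1000 = 616.6 kN.
Design strength φR_n = 0.75 × 616.6 = 462 kN.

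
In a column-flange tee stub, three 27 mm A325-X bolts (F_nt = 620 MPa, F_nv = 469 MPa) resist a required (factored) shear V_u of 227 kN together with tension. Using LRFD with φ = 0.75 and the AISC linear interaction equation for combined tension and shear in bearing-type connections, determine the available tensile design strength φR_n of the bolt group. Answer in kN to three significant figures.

738 kN

A_b = π·27²/4 = 572.6 mm²; f_rv = 227 × 1000 / (3 × 572.6) = 132.2 MPa.
F'_nt = 1.3 F_nt − (F_nt / φF_nv) f_rv = 1.3·620 − (620/(0.75·469))·132.2 = 573.1 MPa, capped at F_nt → F'_nt = 573.1 MPa.
R_n = F'_nt · A_b · n = 573.1 × 572.6 × 3 / 1000 = 984.3 kN.
Design strength φR_n = 0.75 × 984.3 = 738 kN.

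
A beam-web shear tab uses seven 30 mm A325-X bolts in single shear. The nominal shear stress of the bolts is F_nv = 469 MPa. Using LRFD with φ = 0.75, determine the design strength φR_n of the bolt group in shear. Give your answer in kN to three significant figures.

1740 kN

A_b = π × 30² / 4 = 706.9 mm².
R_n = F_nv · A_b · n · n_s = 469 × 706.9 × 7 × 1 / 1000 = 2321 kN.
Design strength φR_n = 0.75 × 2321 = 1740 kN.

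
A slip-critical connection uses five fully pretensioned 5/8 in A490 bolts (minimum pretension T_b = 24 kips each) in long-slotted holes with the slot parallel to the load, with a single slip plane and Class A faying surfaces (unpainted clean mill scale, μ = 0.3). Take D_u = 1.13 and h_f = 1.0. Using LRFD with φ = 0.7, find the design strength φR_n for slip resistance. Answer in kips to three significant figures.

28.5 kips

R_n = μ · D_u · h_f · T_b · n_s · n_b = 0.3 × 1.13 × 1.0 × 24 × 1 × 5 = 40.68 kips.
Design strength φR_n = 0.7 × 40.68 = 28.5 kips.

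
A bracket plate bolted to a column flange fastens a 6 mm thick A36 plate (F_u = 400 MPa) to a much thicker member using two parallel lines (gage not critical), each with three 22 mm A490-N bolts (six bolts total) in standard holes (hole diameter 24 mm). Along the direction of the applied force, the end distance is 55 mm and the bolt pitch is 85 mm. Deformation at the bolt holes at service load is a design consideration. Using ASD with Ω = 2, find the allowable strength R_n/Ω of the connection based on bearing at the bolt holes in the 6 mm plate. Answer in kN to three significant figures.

Per bolt r_n = 1.2 l_c t F_u ≤ 2.4 d t F_u; upper limit = 2.4 × 22 × 6 × 400 / 1000 = 126.7 kN.
Edge bolt: l_c = 55 − 24/2 = 43 mm → 1.2 × 43 × 6 × 400 / 1000 = 123.8 → r_n = 123.8 kN.
Interior bolts: l_c = 85 − 24 = 61 mm → 1.2 × 61 × 6 × 400 / 1000 = 175.7 → r_n = 126.7 kN.
R_n = 2 × 123.8 + 4 × 126.7 = 754.6 kN.
Allowable strength R_n/Ω = 754.6 / 2 = 377 kN.

377 kN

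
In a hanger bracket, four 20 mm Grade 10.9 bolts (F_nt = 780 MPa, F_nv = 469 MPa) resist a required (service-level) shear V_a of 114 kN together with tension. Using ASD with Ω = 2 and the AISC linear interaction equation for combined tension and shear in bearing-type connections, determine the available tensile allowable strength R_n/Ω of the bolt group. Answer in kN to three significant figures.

448 kN

A_b = π·20²/4 = 314.2 mm²; f_rv = 114 × 1000 / (4 × 314.2) = 90.72 MPa.
F'_nt = 1.3 F_nt − (Ω F_nt / F_nv) f_rv = 1.3·780 − (2·780/469)·90.72 = 712.3 MPa, capped at F_nt → F'_nt = 712.3 MPa.
R_n = F'_nt · A_b · n = 712.3 × 314.2 × 4 / 1000 = 895 kN.
Allowable strength R_n/Ω = 895 / 2 = 448 kN.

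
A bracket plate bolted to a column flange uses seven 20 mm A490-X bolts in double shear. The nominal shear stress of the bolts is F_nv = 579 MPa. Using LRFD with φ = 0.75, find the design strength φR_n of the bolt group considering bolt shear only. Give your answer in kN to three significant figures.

A_b = π × 20² / 4 = 314.2 mm².
R_n = F_nv · A_b · n · n_s = 579 × 314.2 × 7 × 2 / 1000 = 2547 kN.
Design strength φR_n = 0.75 × 2547 = 1910 kN.

1910 kN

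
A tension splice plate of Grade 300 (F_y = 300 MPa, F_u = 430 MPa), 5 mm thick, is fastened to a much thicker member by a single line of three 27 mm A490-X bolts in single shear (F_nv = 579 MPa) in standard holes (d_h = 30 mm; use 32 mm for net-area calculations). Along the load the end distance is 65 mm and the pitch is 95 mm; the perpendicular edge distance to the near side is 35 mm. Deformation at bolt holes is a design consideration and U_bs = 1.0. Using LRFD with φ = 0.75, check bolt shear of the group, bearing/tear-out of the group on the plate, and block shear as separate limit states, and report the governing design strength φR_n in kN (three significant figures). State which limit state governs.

200 kN (block shear governs)

Bolt shear: A_b = π·27²/4 = 572.6 mm²; R_n = 579 × 572.6 × 3 × 1 / 1000 = 994.5 kN → 0.75 × 994.5 = 746 kN.
Bearing: edge l_c = 50, r_n = 129 kN; interior l_c = 65, r_n = 139.3 kN; R_n = 129 + 2·139.3 = 407.6 kN → 306 kN.
Block shear: A_gv = 1275, A_nv = 875, A_nt = 95 mm²; R_n = min(0.6F_uA_nv, 0.6F_yA_gv) + U_bs·F_u·A_nt = 266.6 kN → 200 kN.
Block shear governs: 200 kN.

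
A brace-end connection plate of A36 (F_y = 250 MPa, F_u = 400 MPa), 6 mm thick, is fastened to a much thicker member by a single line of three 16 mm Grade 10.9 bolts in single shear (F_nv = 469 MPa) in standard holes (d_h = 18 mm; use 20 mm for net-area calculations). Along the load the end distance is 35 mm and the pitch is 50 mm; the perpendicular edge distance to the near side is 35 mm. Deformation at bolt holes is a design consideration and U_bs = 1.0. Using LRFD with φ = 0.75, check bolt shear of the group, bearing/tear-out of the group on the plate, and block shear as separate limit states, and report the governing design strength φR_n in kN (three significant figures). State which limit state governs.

136 kN (block shear governs)

Bolt shear: A_b = π·16²/4 = 201.1 mm²; R_n = 469 × 201.1 × 3 × 1 / 1000 = 282.9 kN → 0.75 × 282.9 = 212 kN.
Bearing: edge l_c = 26, r_n = 74.88 kN; interior l_c = 32, r_n = 92.16 kN; R_n = 74.88 + 2·92.16 = 259.2 kN → 194 kN.
Block shear: A_gv = 810, A_nv = 510, A_nt = 150 mm²; R_n = min(0.6F_uA_nv, 0.6F_yA_gv) + U_bs·F_u·A_nt = 181.5 kN → 136 kN.
Block shear governs: 136 kN.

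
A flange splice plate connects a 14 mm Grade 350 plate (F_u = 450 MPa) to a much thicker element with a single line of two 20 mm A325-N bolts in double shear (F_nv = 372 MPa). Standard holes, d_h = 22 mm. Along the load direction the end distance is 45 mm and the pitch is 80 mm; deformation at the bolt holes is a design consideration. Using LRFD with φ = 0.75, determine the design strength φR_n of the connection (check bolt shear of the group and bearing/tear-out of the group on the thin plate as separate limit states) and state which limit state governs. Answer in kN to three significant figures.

351 kN (bolt shear governs)

Bolt shear: A_b = π·20²/4 = 314.2 mm²; R_n = 372 × 314.2 × 2 × 2 / 1000 = 467.5 kN → 0.75 × 467.5 = 351 kN.
Bearing (1.2 l_c t F_u ≤ 2.4 d t F_u): upper limit = 2.4·20·14·450 / 1000 = 302.4 kN.
  Edge l_c = 45 − 22/2 = 34 → r_n = 257 kN; interior l_c = 80 − 22 = 58 → r_n = 302.4 kN.
  R_n,bearing = 1·257 + 1·302.4 = 559.4 kN → 0.75 × 559.4 = 420 kN.
Bolt shear governs: 351 kN.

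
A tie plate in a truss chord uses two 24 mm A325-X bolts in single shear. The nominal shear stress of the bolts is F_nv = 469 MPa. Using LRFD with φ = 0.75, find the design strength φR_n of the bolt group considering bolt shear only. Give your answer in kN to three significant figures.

A_b = π × 24² / 4 = 452.4 mm².
R_n = F_nv · A_b · n · n_s = 469 × 452.4 × 2 × 1 / 1000 = 424.3 kN.
Design strength φR_n = 0.75 × 424.3 = 318 kN.

318 kN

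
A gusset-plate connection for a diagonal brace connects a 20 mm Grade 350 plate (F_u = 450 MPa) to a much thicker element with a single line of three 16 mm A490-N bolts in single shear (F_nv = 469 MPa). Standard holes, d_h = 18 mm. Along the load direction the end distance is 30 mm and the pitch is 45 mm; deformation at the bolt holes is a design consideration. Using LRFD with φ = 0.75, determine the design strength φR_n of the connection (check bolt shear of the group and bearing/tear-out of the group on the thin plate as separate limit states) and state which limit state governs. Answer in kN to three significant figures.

Bolt shear: A_b = π·16²/4 = 201.1 mm²; R_n = 469 × 201.1 × 3 × 1 / 1000 = 282.9 kN → 0.75 × 282.9 = 212 kN.
Bearing (1.2 l_c t F_u ≤ 2.4 d t F_u): upper limit = 2.4·16·20·450 / 1000 = 345.6 kN.
  Edge l_c = 30 − 18/2 = 21 → r_n = 226.8 kN; interior l_c = 45 − 18 = 27 → r_n = 291.6 kN.
  R_n,bearing = 1·226.8 + 2·291.6 = 810 kN → 0.75 × 810 = 608 kN.
Bolt shear governs: 212 kN.

212 kN (bolt shear governs)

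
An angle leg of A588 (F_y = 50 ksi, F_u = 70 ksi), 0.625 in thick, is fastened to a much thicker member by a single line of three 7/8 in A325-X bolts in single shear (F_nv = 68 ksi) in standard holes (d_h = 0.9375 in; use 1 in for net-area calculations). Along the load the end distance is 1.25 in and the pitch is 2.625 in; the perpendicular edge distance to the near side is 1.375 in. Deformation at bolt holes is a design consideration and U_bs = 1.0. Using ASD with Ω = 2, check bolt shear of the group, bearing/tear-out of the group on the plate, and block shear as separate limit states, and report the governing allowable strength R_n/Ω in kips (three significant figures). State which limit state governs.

61.3 kips (bolt shear governs)

Bolt shear: A_b = π·0.875²/4 = 0.6013 in²; R_n = 68 × 0.6013 × 3 × 1 = 122.7 kips → 122.7 / 2 = 61.3 kips.
Bearing: edge l_c = 0.7812, r_n = 41.02 kips; interior l_c = 1.688, r_n = 88.59 kips; R_n = 41.02 + 2·88.59 = 218.2 kips → 109 kips.
Block shear: A_gv = 4.062, A_nv = 2.5, A_nt = 0.5469 in²; R_n = min(0.6F_uA_nv, 0.6F_yA_gv) + U_bs·F_u·A_nt = 143.3 kips → 71.6 kips.
Bolt shear governs: 61.3 kips.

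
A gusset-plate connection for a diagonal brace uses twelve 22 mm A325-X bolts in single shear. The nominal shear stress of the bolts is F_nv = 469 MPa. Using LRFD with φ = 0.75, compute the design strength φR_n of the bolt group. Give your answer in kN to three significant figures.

1600 kN

A_b = π × 22² / 4 = 380.1 mm².
R_n = F_nv · A_b · n · n_s = 469 × 380.1 × 12 × 1 / 1000 = 2139 kN.
Design strength φR_n = 0.75 × 2139 = 1600 kN.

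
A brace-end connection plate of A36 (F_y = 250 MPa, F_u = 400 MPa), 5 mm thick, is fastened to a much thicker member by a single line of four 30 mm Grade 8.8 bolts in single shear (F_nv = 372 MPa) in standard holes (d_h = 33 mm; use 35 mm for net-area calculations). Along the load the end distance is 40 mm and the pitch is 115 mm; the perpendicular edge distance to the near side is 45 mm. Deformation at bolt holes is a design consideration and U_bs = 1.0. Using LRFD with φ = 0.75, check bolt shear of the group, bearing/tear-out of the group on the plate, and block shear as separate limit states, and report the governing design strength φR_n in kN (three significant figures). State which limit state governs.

Bolt shear: A_b = π·30²/4 = 706.9 mm²; R_n = 372 × 706.9 × 4 × 1 / 1000 = 1052 kN → 0.75 × 1052 = 789 kN.
Bearing: edge l_c = 23.5, r_n = 56.4 kN; interior l_c = 82, r_n = 144 kN; R_n = 56.4 + 3·144 = 488.4 kN → 366 kN.
Block shear: A_gv = 1925, A_nv = 1312, A_nt = 137.5 mm²; R_n = min(0.6F_uA_nv, 0.6F_yA_gv) + U_bs·F_u·A_nt = 343.8 kN → 258 kN.
Block shear governs: 258 kN.

258 kN (block shear governs)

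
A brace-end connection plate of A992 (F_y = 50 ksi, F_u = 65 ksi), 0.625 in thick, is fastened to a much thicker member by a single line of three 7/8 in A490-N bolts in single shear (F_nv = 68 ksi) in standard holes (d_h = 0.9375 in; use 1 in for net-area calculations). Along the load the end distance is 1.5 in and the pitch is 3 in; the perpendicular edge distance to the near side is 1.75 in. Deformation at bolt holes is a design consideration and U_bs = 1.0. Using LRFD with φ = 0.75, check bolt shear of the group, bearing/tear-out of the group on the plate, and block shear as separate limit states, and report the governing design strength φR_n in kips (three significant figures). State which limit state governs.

Bolt shear: A_b = π·0.875²/4 = 0.6013 in²; R_n = 68 × 0.6013 × 3 × 1 = 122.7 kips → 0.75 × 122.7 = 92 kips.
Bearing: edge l_c = 1.031, r_n = 50.27 kips; interior l_c = 2.062, r_n = 85.31 kips; R_n = 50.27 + 2·85.31 = 220.9 kips → 166 kips.
Block shear: A_gv = 4.688, A_nv = 3.125, A_nt = 0.7812 in²; R_n = min(0.6F_uA_nv, 0.6F_yA_gv) + U_bs·F_u·A_nt = 172.7 kips → 129 kips.
Bolt shear governs: 92 kips.

92 kips (bolt shear governs)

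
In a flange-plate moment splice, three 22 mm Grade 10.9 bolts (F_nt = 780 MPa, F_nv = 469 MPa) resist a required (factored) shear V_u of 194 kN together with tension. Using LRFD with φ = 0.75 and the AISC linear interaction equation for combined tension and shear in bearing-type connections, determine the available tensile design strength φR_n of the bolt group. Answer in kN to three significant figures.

545 kN

A_b = π·22²/4 = 380.1 mm²; f_rv = 194 × 1000 / (3 × 380.1) = 170.1 MPa.
F'_nt = 1.3 F_nt − (F_nt / φF_nv) f_rv = 1.3·780 − (780/(0.75·469))·170.1 = 636.8 MPa, capped at F_nt → F'_nt = 636.8 MPa.
R_n = F'_nt · A_b · n = 636.8 × 380.1 × 3 / 1000 = 726.2 kN.
Design strength φR_n = 0.75 × 726.2 = 545 kN.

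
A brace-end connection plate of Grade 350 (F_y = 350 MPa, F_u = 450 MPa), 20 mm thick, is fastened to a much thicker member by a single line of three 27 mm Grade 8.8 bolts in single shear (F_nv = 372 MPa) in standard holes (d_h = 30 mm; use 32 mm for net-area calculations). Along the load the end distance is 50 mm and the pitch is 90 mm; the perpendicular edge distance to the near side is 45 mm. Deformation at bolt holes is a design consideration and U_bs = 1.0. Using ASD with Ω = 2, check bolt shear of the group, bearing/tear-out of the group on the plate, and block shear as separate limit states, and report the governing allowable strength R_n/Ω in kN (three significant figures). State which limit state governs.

319 kN (bolt shear governs)

Bolt shear: A_b = π·27²/4 = 572.6 mm²; R_n = 372 × 572.6 × 3 × 1 / 1000 = 639 kN → 639 / 2 = 319 kN.
Bearing: edge l_c = 35, r_n = 378 kN; interior l_c = 60, r_n = 583.2 kN; R_n = 378 + 2·583.2 = 1544 kN → 772 kN.
Block shear: A_gv = 4600, A_nv = 3000, A_nt = 580 mm²; R_n = min(0.6F_uA_nv, 0.6F_yA_gv) + U_bs·F_u·A_nt = 1071 kN → 536 kN.
Bolt shear governs: 319 kN.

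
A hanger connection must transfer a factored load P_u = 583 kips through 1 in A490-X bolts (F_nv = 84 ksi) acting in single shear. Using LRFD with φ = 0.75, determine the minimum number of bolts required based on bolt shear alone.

A_b = π·1²/4 = 0.7854 in².
Per-bolt design strength φR_n = 0.75 × 84 × 0.7854 × 1 = 49.48 kips.
n ≥ 583 / 49.48 = 11.78 → use 12 bolts.

12 bolts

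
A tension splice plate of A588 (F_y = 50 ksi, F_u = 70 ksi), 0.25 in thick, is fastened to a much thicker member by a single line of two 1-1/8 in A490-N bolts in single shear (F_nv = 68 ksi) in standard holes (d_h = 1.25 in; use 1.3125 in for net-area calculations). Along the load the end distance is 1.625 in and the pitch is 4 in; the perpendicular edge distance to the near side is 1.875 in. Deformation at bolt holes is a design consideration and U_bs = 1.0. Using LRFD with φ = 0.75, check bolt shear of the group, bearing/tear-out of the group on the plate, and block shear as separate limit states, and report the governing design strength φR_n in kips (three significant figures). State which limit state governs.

44.8 kips (block shear governs)

Bolt shear: A_b = π·1.125²/4 = 0.994 in²; R_n = 68 × 0.994 × 2 × 1 = 135.2 kips → 0.75 × 135.2 = 101 kips.
Bearing: edge l_c = 1, r_n = 21 kips; interior l_c = 2.75, r_n = 47.25 kips; R_n = 21 + 1·47.25 = 68.25 kips → 51.2 kips.
Block shear: A_gv = 1.406, A_nv = 0.9141, A_nt = 0.3047 in²; R_n = min(0.6F_uA_nv, 0.6F_yA_gv) + U_bs·F_u·A_nt = 59.72 kips → 44.8 kips.
Block shear governs: 44.8 kips.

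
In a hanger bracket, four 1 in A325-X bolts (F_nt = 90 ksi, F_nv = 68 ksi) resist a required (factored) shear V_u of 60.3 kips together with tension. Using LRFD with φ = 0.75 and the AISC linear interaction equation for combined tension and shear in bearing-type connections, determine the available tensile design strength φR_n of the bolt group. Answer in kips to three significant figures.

A_b = π·1²/4 = 0.7854 in²; f_rv = 60.3 / (4 × 0.7854) = 19.19 ksi.
F'_nt = 1.3 F_nt − (F_nt / φF_nv) f_rv = 1.3·90 − (90/(0.75·68))·19.19 = 83.13 ksi, capped at F_nt → F'_nt = 83.13 ksi.
R_n = F'_nt · A_b · n = 83.13 × 0.7854 × 4 = 261.2 kips.
Design strength φR_n = 0.75 × 261.2 = 196 kips.

196 kips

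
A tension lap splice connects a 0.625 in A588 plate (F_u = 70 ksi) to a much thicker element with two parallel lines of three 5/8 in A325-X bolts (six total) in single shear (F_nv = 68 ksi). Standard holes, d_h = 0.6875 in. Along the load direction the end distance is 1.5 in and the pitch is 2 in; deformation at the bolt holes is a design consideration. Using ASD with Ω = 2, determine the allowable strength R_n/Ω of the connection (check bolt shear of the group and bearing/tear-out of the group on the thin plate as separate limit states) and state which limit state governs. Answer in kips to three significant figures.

62.6 kips (bolt shear governs)

Bolt shear: A_b = π·0.625²/4 = 0.3068 in²; R_n = 68 × 0.3068 × 6 × 1 = 125.2 kips → 125.2 / 2 = 62.6 kips.
Bearing (1.2 l_c t F_u ≤ 2.4 d t F_u): upper limit = 2.4·0.625·0.625·70 = 65.62 kips.
  Edge l_c = 1.5 − 0.6875/2 = 1.156 → r_n = 60.7 kips; interior l_c = 2 − 0.6875 = 1.312 → r_n = 65.62 kips.
  R_n,bearing = 2·60.7 + 4·65.62 = 383.9 kips → 383.9 / 2 = 192 kips.
Bolt shear governs: 62.6 kips.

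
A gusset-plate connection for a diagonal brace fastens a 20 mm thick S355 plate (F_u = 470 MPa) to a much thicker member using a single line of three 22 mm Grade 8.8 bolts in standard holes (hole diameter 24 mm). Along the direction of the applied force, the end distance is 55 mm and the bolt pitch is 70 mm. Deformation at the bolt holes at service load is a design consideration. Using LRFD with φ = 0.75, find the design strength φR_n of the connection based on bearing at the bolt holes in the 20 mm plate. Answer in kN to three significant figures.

Per bolt r_n = 1.2 l_c t F_u ≤ 2.4 d t F_u; upper limit = 2.4 × 22 × 20 × 470 / 1000 = 496.3 kN.
Edge bolt: l_c = 55 − 24/2 = 43 mm → 1.2 × 43 × 20 × 470 / 1000 = 485 → r_n = 485 kN.
Interior bolts: l_c = 70 − 24 = 46 mm → 1.2 × 46 × 20 × 470 / 1000 = 518.9 → r_n = 496.3 kN.
R_n = 1 × 485 + 2 × 496.3 = 1478 kN.
Design strength φR_n = 0.75 × 1478 = 1110 kN.

1110 kN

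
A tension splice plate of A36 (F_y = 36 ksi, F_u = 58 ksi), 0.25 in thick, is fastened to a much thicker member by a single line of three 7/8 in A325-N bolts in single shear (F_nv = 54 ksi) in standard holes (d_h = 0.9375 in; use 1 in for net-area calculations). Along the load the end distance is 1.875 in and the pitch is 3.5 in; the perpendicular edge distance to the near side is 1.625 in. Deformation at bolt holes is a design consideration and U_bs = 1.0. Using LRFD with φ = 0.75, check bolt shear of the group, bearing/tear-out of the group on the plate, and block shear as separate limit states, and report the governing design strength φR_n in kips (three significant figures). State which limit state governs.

48.2 kips (block shear governs)

Bolt shear: A_b = π·0.875²/4 = 0.6013 in²; R_n = 54 × 0.6013 × 3 × 1 = 97.41 kips → 0.75 × 97.41 = 73.1 kips.
Bearing: edge l_c = 1.406, r_n = 24.47 kips; interior l_c = 2.562, r_n = 30.45 kips; R_n = 24.47 + 2·30.45 = 85.37 kips → 64 kips.
Block shear: A_gv = 2.219, A_nv = 1.594, A_nt = 0.2812 in²; R_n = min(0.6F_uA_nv, 0.6F_yA_gv) + U_bs·F_u·A_nt = 64.24 kips → 48.2 kips.
Block shear governs: 48.2 kips.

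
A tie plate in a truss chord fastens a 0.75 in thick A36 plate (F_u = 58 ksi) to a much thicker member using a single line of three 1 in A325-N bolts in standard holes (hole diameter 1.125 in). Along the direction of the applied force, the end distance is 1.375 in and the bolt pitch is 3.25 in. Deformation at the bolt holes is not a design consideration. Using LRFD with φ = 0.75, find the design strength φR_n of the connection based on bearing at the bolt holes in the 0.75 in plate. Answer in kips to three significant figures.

Per bolt r_n = 1.5 l_c t F_u ≤ 3.0 d t F_u; upper limit = 3.0 × 1 × 0.75 × 58 = 130.5 kips.
Edge bolt: l_c = 1.375 − 1.125/2 = 0.8125 in → 1.5 × 0.8125 × 0.75 × 58 = 53.02 → r_n = 53.02 kips.
Interior bolts: l_c = 3.25 − 1.125 = 2.125 in → 1.5 × 2.125 × 0.75 × 58 = 138.7 → r_n = 130.5 kips.
R_n = 1 × 53.02 + 2 × 130.5 = 314 kips.
Design strength φR_n = 0.75 × 314 = 236 kips.

236 kips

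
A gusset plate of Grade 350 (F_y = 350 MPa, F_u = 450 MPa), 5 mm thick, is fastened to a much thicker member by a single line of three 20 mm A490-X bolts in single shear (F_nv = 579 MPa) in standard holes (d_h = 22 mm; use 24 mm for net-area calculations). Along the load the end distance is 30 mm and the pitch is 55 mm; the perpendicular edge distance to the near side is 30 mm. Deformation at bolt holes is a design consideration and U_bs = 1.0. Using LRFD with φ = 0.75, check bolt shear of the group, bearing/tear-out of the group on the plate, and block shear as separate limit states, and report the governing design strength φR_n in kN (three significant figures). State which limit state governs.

Bolt shear: A_b = π·20²/4 = 314.2 mm²; R_n = 579 × 314.2 × 3 × 1 / 1000 = 545.7 kN → 0.75 × 545.7 = 409 kN.
Bearing: edge l_c = 19, r_n = 51.3 kN; interior l_c = 33, r_n = 89.1 kN; R_n = 51.3 + 2·89.1 = 229.5 kN → 172 kN.
Block shear: A_gv = 700, A_nv = 400, A_nt = 90 mm²; R_n = min(0.6F_uA_nv, 0.6F_yA_gv) + U_bs·F_u·A_nt = 148.5 kN → 111 kN.
Block shear governs: 111 kN.

111 kN (block shear governs)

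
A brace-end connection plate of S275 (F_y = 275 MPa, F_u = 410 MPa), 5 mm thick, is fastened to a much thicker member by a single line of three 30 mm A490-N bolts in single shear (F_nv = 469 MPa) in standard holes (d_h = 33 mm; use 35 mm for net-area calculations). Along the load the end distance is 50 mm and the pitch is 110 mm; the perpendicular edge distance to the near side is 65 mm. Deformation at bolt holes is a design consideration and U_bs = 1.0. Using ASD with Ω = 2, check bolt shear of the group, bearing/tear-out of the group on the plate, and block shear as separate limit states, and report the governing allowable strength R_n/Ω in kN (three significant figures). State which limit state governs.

160 kN (block shear governs)

Bolt shear: A_b = π·30²/4 = 706.9 mm²; R_n = 469 × 706.9 × 3 × 1 / 1000 = 994.5 kN → 994.5 / 2 = 497 kN.
Bearing: edge l_c = 33.5, r_n = 82.41 kN; interior l_c = 77, r_n = 147.6 kN; R_n = 82.41 + 2·147.6 = 377.6 kN → 189 kN.
Block shear: A_gv = 1350, A_nv = 912.5, A_nt = 237.5 mm²; R_n = min(0.6F_uA_nv, 0.6F_yA_gv) + U_bs·F_u·A_nt = 320.1 kN → 160 kN.
Block shear governs: 160 kN.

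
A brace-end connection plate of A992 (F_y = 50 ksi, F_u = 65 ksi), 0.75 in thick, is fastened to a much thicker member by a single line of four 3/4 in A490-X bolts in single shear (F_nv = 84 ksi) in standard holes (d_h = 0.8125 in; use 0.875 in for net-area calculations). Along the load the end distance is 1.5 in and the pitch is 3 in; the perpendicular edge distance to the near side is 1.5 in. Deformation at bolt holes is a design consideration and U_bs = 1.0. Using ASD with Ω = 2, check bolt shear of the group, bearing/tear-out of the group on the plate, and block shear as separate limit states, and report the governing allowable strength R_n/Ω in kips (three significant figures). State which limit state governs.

Bolt shear: A_b = π·0.75²/4 = 0.4418 in²; R_n = 84 × 0.4418 × 4 × 1 = 148.4 kips → 148.4 / 2 = 74.2 kips.
Bearing: edge l_c = 1.094, r_n = 63.98 kips; interior l_c = 2.188, r_n = 87.75 kips; R_n = 63.98 + 3·87.75 = 327.2 kips → 164 kips.
Block shear: A_gv = 7.875, A_nv = 5.578, A_nt = 0.7969 in²; R_n = min(0.6F_uA_nv, 0.6F_yA_gv) + U_bs·F_u·A_nt = 269.3 kips → 135 kips.
Bolt shear governs: 74.2 kips.

74.2 kips (bolt shear governs)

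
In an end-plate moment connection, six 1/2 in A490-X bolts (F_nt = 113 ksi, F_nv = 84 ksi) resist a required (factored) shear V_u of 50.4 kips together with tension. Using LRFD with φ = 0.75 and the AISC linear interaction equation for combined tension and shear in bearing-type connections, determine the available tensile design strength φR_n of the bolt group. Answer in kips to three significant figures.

A_b = π·0.5²/4 = 0.1963 in²; f_rv = 50.4 / (6 × 0.1963) = 42.78 ksi.
F'_nt = 1.3 F_nt − (F_nt / φF_nv) f_rv = 1.3·113 − (113/(0.75·84))·42.78 = 70.17 ksi, capped at F_nt → F'_nt = 70.17 ksi.
R_n = F'_nt · A_b · n = 70.17 × 0.1963 × 6 = 82.66 kips.
Design strength φR_n = 0.75 × 82.66 = 62 kips.

62 kips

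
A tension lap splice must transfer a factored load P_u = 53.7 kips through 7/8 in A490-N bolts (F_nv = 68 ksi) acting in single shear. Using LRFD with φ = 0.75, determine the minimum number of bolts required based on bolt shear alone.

2 bolts

A_b = π·0.875²/4 = 0.6013 in².
Per-bolt design strength φR_n = 0.75 × 68 × 0.6013 × 1 = 30.67 kips.
n ≥ 53.7 / 30.67 = 1.751 → use 2 bolts.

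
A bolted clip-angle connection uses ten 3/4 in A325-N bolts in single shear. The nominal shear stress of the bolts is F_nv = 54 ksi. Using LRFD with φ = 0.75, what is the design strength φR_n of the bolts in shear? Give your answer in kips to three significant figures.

A_b = π × 0.75² / 4 = 0.4418 in².
R_n = F_nv · A_b · n · n_s = 54 × 0.4418 × 10 × 1 = 238.6 kips.
Design strength φR_n = 0.75 × 238.6 = 179 kips.

179 kips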